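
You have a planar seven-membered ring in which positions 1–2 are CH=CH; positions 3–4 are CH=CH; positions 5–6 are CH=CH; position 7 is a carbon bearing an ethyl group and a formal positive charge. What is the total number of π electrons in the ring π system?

6

The p orbitals form a continuous loop: every atom in a ring double bond is sp² and brings one electron to the p orbital; the carbocation has an empty p orbital. The ring is fully conjugated.
π-electron count: 3 × 2 = 6 from the double-bond units + 0 from the C(ethyl)(+) atom = 6.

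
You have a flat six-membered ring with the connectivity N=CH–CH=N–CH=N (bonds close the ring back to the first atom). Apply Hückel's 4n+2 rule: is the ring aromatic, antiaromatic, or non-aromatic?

All ring atoms are sp² and supply a p orbital to the ring (every atom in a ring double bond is sp² and brings one electron to the p orbital; the doubly-bonded nitrogens are pyridine-type — their lone pairs lie in the ring plane, leaving one electron in the p orbital); the conjugation is uninterrupted.
Tallying contributions gives 3 × 2 = 6 from the 3 double-bond units.
With 6 π electrons (n = 1), the Hückel 4n+2 condition holds.

Aromatic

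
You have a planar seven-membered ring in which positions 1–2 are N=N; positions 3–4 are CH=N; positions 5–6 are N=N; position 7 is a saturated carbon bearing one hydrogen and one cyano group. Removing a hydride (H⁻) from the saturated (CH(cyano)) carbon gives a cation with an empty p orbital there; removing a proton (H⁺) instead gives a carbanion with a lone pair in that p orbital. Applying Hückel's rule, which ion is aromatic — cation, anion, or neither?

The cation

Once that carbon is sp², every ring atom has a p orbital and both ions are fully conjugated.
Cation: 3 × 2 + 0 = 6 π electrons → 4(1)+2, aromatic.
Anion: 3 × 2 + 2 = 8 π electrons → 4(2), antiaromatic.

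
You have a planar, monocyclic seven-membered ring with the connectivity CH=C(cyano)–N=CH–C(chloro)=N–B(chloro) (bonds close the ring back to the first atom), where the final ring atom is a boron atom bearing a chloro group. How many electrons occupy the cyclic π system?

6

The p orbitals form a continuous loop: every atom in a ring double bond is sp² and brings one electron to the p orbital; each =N– nitrogen is pyridine-type (lone pair in the sp² plane, one electron in the p orbital); the boron has an empty p orbital. The ring is fully conjugated.
Adding the contributions, 3 × 2 = 6 from the double-bond units + 0 from the B(chloro) atom = 6.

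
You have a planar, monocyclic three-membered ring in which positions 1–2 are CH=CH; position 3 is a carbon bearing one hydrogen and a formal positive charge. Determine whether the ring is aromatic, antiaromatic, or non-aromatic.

Aromatic

The p orbitals form a continuous loop: each doubly-bonded ring atom is sp² with one p-orbital electron; the carbocation has an empty p orbital. The ring is fully conjugated.
Tallying contributions gives 1 × 2 = 2 from the double-bond unit + 0 from the CH(+) atom = 2.
That gives a 4n+2 count (2, n = 0).
(The species described is the cyclopropenyl cation.)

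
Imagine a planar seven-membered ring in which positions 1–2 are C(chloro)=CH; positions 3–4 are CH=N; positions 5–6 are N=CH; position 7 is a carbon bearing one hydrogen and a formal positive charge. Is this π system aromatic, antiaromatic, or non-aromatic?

Check conjugation: each doubly-bonded ring atom is sp² with one p-orbital electron; each =N– nitrogen is pyridine-type (lone pair in the sp² plane, one electron in the p orbital); the carbocation has an empty p orbital — every position has a p orbital, so the cyclic π system is continuous.
Counting π electrons: 3 × 2 = 6 from the double-bond units + 0 from the CH(+) atom = 6.
That gives a 4n+2 count (6, n = 1).

Aromatic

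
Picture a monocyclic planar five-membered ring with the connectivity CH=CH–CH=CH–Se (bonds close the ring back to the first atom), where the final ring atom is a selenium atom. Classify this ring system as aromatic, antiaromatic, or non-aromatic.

Aromatic

The p orbitals form a continuous loop: the double-bond atoms are sp², each contributing one p electron; the selenium donates one lone pair from its p orbital. The ring is fully conjugated.
Counting π electrons: 2 × 2 = 4 from the double-bond units + 2 from the Se atom = 6.
6 = 4(1) + 2, which satisfies Hückel's 4n+2 rule.
(The species described is selenophene.)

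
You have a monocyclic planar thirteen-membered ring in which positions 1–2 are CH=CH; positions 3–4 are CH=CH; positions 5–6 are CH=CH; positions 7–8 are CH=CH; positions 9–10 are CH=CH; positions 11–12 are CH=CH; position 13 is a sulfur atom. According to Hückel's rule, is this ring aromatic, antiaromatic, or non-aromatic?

Aromatic

Every ring atom contributes a p orbital perpendicular to the ring (the double-bond atoms are sp², each contributing one p electron; the sulfur donates one lone pair from its p orbital), so the π system is cyclic and fully conjugated.
π-electron count: 6 × 2 = 12 from the double-bond units + 2 from the S atom = 14.
Since 14 = 4·3 + 2, the ring meets the 4n+2 criterion.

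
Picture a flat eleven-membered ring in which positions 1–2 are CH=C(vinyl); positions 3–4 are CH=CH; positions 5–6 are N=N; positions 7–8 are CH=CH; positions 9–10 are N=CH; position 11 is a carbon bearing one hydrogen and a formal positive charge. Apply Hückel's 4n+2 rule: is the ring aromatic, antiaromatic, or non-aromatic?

Aromatic

The p orbitals form a continuous loop: the double-bond atoms are sp², each contributing one p electron; each =N– nitrogen is pyridine-type (lone pair in the sp² plane, one electron in the p orbital); the carbocation has an empty p orbital. The ring is fully conjugated.
π-electron count: 5 × 2 = 10 from the double-bond units + 0 from the CH(+) atom = 10.
That gives a 4n+2 count (10, n = 2).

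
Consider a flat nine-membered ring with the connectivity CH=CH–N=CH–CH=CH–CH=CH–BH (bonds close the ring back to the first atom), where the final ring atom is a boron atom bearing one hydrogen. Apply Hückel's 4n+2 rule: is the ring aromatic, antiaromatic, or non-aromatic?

The p orbitals form a continuous loop: the double-bond atoms are sp², each contributing one p electron; each =N– nitrogen is pyridine-type (lone pair in the sp² plane, one electron in the p orbital); the boron has an empty p orbital. The ring is fully conjugated.
π-electron count: 4 × 2 = 8 from the double-bond units + 0 from the BH atom = 8.
8 is a 4n count (n = 2), so the planar conjugated ring is antiaromatic.

Antiaromatic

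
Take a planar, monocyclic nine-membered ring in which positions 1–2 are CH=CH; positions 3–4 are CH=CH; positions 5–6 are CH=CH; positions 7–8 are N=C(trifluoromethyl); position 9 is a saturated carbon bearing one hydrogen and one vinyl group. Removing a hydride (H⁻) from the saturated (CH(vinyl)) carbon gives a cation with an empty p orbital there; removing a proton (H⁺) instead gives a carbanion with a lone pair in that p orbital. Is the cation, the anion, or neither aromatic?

The anion

Both ions have a continuous loop of p orbitals — each ring atom is sp².
Cation: 4 × 2 + 0 = 8 π electrons → 4(2), antiaromatic.
Anion: 4 × 2 + 2 = 10 π electrons → 4(2)+2, aromatic.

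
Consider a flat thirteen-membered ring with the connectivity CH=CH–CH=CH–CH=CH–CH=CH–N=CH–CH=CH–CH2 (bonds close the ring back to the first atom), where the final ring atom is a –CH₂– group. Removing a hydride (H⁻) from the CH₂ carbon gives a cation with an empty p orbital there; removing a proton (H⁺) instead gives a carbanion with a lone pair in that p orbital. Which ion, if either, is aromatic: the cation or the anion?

In both ions every ring atom is sp² and contributes a p orbital, so both rings are fully conjugated.
Cation: 6 × 2 + 0 = 12 π electrons → 4(3), antiaromatic.
Anion: 6 × 2 + 2 = 14 π electrons → 4(3)+2, aromatic.

The anion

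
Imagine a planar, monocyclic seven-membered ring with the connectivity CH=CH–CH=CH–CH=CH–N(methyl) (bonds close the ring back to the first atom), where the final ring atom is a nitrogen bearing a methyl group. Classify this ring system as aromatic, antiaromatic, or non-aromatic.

Antiaromatic

Check conjugation: the double-bond atoms are sp², each contributing one p electron; the pyrrole-type nitrogen donates its lone pair from the p orbital — every position has a p orbital, so the cyclic π system is continuous.
Adding the contributions, 3 × 2 = 6 from the double-bond units + 2 from the N(methyl) atom = 8.
A 4n π count (8, n = 2) in a planar conjugated ring means antiaromatic.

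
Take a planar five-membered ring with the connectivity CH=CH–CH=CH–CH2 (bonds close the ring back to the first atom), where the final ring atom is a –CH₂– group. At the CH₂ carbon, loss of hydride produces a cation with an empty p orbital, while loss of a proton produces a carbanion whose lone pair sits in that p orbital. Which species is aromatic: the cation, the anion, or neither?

Both ions have a continuous loop of p orbitals — each ring atom is sp².
Cation: 2 × 2 + 0 = 4 π electrons → 4(1), antiaromatic.
Anion: 2 × 2 + 2 = 6 π electrons → 4(1)+2, aromatic.

The anion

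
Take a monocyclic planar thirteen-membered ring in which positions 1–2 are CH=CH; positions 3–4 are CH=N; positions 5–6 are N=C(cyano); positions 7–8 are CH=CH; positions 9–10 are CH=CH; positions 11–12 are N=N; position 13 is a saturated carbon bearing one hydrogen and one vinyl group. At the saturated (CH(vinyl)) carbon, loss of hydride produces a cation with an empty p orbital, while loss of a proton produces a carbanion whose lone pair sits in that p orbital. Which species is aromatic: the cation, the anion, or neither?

In both ions every ring atom is sp² and contributes a p orbital, so both rings are fully conjugated.
Cation: 6 × 2 + 0 = 12 π electrons → 4(3), antiaromatic.
Anion: 6 × 2 + 2 = 14 π electrons → 4(3)+2, aromatic.

The anion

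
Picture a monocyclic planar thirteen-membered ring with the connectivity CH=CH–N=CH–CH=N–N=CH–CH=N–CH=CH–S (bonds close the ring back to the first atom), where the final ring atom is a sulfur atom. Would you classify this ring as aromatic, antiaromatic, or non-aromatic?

All ring atoms are sp² and supply a p orbital to the ring (the double-bond atoms are sp², each contributing one p electron; each sp² =N– keeps its lone pair in-plane and puts one electron into the π system; the sulfur donates one lone pair from its p orbital); the conjugation is uninterrupted.
Counting π electrons: 6 × 2 = 12 from the double-bond units + 2 from the S atom = 14.
With 14 π electrons (n = 3), the Hückel 4n+2 condition holds.

Aromatic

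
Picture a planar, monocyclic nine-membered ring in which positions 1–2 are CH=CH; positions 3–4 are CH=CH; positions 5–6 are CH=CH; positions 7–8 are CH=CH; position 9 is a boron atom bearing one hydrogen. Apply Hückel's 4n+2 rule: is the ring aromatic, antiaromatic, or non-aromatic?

Antiaromatic

The p orbitals form a continuous loop: each doubly-bonded ring atom is sp² with one p-orbital electron; the boron has an empty p orbital. The ring is fully conjugated.
Tallying contributions gives 4 × 2 = 8 from the double-bond units + 0 from the BH atom = 8.
A 4n π count (8, n = 2) in a planar conjugated ring means antiaromatic.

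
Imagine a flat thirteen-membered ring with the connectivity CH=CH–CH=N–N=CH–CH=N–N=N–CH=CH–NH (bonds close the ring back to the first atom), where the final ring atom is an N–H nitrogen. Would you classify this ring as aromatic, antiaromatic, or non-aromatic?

Check conjugation: every atom in a ring double bond is sp² and brings one electron to the p orbital; each =N– nitrogen is pyridine-type (lone pair in the sp² plane, one electron in the p orbital); the pyrrole-type nitrogen donates its lone pair from the p orbital — every position has a p orbital, so the cyclic π system is continuous.
π-electron count: 6 × 2 = 12 from the double-bond units + 2 from the NH atom = 14.
Since 14 = 4·3 + 2, the ring meets the 4n+2 criterion.

Aromatic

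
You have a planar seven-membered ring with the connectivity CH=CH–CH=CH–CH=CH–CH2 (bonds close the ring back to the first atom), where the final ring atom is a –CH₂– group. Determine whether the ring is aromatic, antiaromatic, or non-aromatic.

The CH2 carbon is saturated: the tetrahedral CH₂ carbon is sp³ and has no p orbital in the ring π system. Conjugation is not continuous around the ring.
Without a continuous loop of overlapping p orbitals the Hückel electron count never comes into play.

Non-aromatic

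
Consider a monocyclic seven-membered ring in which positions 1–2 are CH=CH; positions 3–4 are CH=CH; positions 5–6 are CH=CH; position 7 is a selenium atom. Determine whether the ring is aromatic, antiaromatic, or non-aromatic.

Antiaromatic

Every ring atom contributes a p orbital perpendicular to the ring (every atom in a ring double bond is sp² and brings one electron to the p orbital; the selenium donates one lone pair from its p orbital), so the π system is cyclic and fully conjugated.
Tallying contributions gives 3 × 2 = 6 from the double-bond units + 2 from the Se atom = 8.
With 8 = 4·2 π electrons, Hückel's rule classifies the planar ring as antiaromatic.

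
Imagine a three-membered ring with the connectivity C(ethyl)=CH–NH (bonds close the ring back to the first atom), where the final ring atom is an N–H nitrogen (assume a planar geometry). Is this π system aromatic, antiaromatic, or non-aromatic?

All ring atoms are sp² and supply a p orbital to the ring (every atom in a ring double bond is sp² and brings one electron to the p orbital; the pyrrole-type nitrogen donates its lone pair from the p orbital); the conjugation is uninterrupted.
Adding the contributions, 1 × 2 = 2 from the double-bond unit + 2 from the NH atom = 4.
With 4 = 4·1 π electrons, Hückel's rule classifies the planar ring as antiaromatic.

Antiaromatic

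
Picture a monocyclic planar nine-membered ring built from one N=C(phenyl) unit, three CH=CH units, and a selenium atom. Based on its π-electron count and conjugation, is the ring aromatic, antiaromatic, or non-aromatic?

Check conjugation: each doubly-bonded ring atom is sp² with one p-orbital electron; each =N– nitrogen is pyridine-type (lone pair in the sp² plane, one electron in the p orbital); the selenium donates one lone pair from its p orbital — every position has a p orbital, so the cyclic π system is continuous.
Tallying contributions gives 4 × 2 = 8 from the double-bond units + 2 from the Se atom = 10.
With 10 π electrons (n = 2), the Hückel 4n+2 condition holds.

Aromatic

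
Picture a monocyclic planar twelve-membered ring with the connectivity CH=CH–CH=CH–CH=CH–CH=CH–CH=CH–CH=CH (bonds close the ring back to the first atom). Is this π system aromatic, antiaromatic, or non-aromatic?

All ring atoms are sp² and supply a p orbital to the ring (each doubly-bonded ring atom is sp² with one p-orbital electron); the conjugation is uninterrupted.
π-electron count: 6 × 2 = 12 from the 6 double-bond units.
With 12 = 4·3 π electrons, Hückel's rule classifies the planar ring as antiaromatic.

Antiaromatic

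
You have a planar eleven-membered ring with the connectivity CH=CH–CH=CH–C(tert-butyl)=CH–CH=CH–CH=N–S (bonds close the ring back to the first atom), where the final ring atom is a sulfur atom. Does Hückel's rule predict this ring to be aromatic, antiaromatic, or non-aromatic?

Check conjugation: each doubly-bonded ring atom is sp² with one p-orbital electron; each sp² =N– keeps its lone pair in-plane and puts one electron into the π system; the sulfur donates one lone pair from its p orbital — every position has a p orbital, so the cyclic π system is continuous.
Tallying contributions gives 5 × 2 = 10 from the double-bond units + 2 from the S atom = 12.
12 is a 4n count (n = 3), so the planar conjugated ring is antiaromatic.

Antiaromatic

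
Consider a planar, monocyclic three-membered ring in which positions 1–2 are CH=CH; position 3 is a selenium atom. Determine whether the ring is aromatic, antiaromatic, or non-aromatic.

The p orbitals form a continuous loop: each doubly-bonded ring atom is sp² with one p-orbital electron; the selenium donates one lone pair from its p orbital. The ring is fully conjugated.
Tallying contributions gives 1 × 2 = 2 from the double-bond unit + 2 from the Se atom = 4.
A 4n π count (4, n = 1) in a planar conjugated ring means antiaromatic.

Antiaromatic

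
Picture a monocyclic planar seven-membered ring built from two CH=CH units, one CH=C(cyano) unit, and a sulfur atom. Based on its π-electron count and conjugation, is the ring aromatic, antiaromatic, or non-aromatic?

Check conjugation: each doubly-bonded ring atom is sp² with one p-orbital electron; the sulfur donates one lone pair from its p orbital — every position has a p orbital, so the cyclic π system is continuous.
Counting π electrons: 3 × 2 = 6 from the double-bond units + 2 from the S atom = 8.
A 4n π count (8, n = 2) in a planar conjugated ring means antiaromatic.

Antiaromatic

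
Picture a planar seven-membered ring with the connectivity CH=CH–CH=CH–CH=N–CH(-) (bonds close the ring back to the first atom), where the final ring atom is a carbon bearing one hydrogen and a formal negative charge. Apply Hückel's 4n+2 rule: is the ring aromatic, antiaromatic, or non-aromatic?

All ring atoms are sp² and supply a p orbital to the ring (the double-bond atoms are sp², each contributing one p electron; the doubly-bonded nitrogens are pyridine-type — their lone pairs lie in the ring plane, leaving one electron in the p orbital; the carbanion's lone pair occupies the p orbital); the conjugation is uninterrupted.
π-electron count: 3 × 2 = 6 from the double-bond units + 2 from the CH(-) atom = 8.
8 = 4(2); a planar, fully conjugated 4n system is antiaromatic.

Antiaromatic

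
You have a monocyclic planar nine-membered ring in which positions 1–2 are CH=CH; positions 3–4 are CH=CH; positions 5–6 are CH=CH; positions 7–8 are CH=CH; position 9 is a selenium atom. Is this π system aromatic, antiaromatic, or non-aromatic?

Aromatic

Every ring atom contributes a p orbital perpendicular to the ring (each doubly-bonded ring atom is sp² with one p-orbital electron; the selenium donates one lone pair from its p orbital), so the π system is cyclic and fully conjugated.
Counting π electrons: 4 × 2 = 8 from the double-bond units + 2 from the Se atom = 10.
With 10 π electrons (n = 2), the Hückel 4n+2 condition holds.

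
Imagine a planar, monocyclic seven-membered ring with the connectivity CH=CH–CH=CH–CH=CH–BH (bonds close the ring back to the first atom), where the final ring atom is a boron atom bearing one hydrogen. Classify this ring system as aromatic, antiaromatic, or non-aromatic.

Aromatic

The p orbitals form a continuous loop: each doubly-bonded ring atom is sp² with one p-orbital electron; the boron has an empty p orbital. The ring is fully conjugated.
Counting π electrons: 3 × 2 = 6 from the double-bond units + 0 from the BH atom = 6.
Since 6 = 4·1 + 2, the ring meets the 4n+2 criterion.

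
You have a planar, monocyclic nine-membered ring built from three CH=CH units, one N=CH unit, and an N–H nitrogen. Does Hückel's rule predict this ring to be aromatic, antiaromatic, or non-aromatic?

Aromatic

Check conjugation: the double-bond atoms are sp², each contributing one p electron; each =N– nitrogen is pyridine-type (lone pair in the sp² plane, one electron in the p orbital); the pyrrole-type nitrogen donates its lone pair from the p orbital — every position has a p orbital, so the cyclic π system is continuous.
Tallying contributions gives 4 × 2 = 8 from the double-bond units + 2 from the NH atom = 10.
That gives a 4n+2 count (10, n = 2).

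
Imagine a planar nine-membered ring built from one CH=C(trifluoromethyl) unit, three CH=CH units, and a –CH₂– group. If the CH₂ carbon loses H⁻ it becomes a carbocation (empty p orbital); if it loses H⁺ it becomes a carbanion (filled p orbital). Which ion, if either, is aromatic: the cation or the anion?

Once that carbon is sp², every ring atom has a p orbital and both ions are fully conjugated.
Cation: 4 × 2 + 0 = 8 π electrons → 4(2), antiaromatic.
Anion: 4 × 2 + 2 = 10 π electrons → 4(2)+2, aromatic.

The anion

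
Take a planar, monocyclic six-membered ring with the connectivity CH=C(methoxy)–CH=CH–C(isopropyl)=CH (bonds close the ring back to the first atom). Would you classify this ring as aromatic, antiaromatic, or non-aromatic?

The p orbitals form a continuous loop: every atom in a ring double bond is sp² and brings one electron to the p orbital. The ring is fully conjugated.
Counting π electrons: 3 × 2 = 6 from the 3 double-bond units.
Since 6 = 4·1 + 2, the ring meets the 4n+2 criterion.

Aromatic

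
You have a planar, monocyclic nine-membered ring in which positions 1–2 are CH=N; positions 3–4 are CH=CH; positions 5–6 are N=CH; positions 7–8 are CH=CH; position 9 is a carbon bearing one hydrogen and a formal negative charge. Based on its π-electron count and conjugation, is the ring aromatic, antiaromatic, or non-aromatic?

Check conjugation: the double-bond atoms are sp², each contributing one p electron; each sp² =N– keeps its lone pair in-plane and puts one electron into the π system; the carbanion's lone pair occupies the p orbital — every position has a p orbital, so the cyclic π system is continuous.
π-electron count: 4 × 2 = 8 from the double-bond units + 2 from the CH(-) atom = 10.
Since 10 = 4·2 + 2, the ring meets the 4n+2 criterion.

Aromatic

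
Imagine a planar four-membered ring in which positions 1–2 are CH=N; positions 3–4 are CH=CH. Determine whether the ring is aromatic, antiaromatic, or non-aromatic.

Every ring atom contributes a p orbital perpendicular to the ring (every atom in a ring double bond is sp² and brings one electron to the p orbital; each sp² =N– keeps its lone pair in-plane and puts one electron into the π system), so the π system is cyclic and fully conjugated.
π-electron count: 2 × 2 = 4 from the 2 double-bond units.
4 is a 4n count (n = 1), so the planar conjugated ring is antiaromatic.

Antiaromatic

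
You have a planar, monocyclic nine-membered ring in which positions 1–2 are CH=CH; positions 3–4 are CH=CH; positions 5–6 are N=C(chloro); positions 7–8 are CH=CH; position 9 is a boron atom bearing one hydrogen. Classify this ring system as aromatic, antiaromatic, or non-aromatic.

Antiaromatic

Check conjugation: the double-bond atoms are sp², each contributing one p electron; the doubly-bonded nitrogens are pyridine-type — their lone pairs lie in the ring plane, leaving one electron in the p orbital; the boron has an empty p orbital — every position has a p orbital, so the cyclic π system is continuous.
Adding the contributions, 4 × 2 = 8 from the double-bond units + 0 from the BH atom = 8.
8 = 4(2); a planar, fully conjugated 4n system is antiaromatic.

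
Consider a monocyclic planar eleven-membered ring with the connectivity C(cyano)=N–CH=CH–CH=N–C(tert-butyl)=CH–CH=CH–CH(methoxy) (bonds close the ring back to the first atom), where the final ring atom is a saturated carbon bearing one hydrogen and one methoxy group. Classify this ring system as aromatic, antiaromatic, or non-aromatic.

Non-aromatic

At the CH(methoxy) position, that saturated carbon is sp³ and has no p orbital in the ring π system; the ring's p-orbital overlap is broken there.
Hückel's rule only applies to fully conjugated rings, so this one is simply non-aromatic.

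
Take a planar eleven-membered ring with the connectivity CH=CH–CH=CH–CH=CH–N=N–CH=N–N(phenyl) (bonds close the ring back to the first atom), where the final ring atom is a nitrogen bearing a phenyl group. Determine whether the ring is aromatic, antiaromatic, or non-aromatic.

Every ring atom contributes a p orbital perpendicular to the ring (the double-bond atoms are sp², each contributing one p electron; each =N– nitrogen is pyridine-type (lone pair in the sp² plane, one electron in the p orbital); the pyrrole-type nitrogen donates its lone pair from the p orbital), so the π system is cyclic and fully conjugated.
π-electron count: 5 × 2 = 10 from the double-bond units + 2 from the N(phenyl) atom = 12.
With 12 = 4·3 π electrons, Hückel's rule classifies the planar ring as antiaromatic.

Antiaromatic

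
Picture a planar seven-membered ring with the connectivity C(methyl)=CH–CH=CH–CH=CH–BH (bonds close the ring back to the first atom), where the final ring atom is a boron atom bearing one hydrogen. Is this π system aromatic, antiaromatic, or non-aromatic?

The p orbitals form a continuous loop: every atom in a ring double bond is sp² and brings one electron to the p orbital; the boron has an empty p orbital. The ring is fully conjugated.
Adding the contributions, 3 × 2 = 6 from the double-bond units + 0 from the BH atom = 6.
With 6 π electrons (n = 1), the Hückel 4n+2 condition holds.

Aromatic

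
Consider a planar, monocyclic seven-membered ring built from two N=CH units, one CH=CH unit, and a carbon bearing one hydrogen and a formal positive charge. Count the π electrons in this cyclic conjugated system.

Every ring atom contributes a p orbital perpendicular to the ring (each doubly-bonded ring atom is sp² with one p-orbital electron; each =N– nitrogen is pyridine-type (lone pair in the sp² plane, one electron in the p orbital); the carbocation has an empty p orbital), so the π system is cyclic and fully conjugated.
Adding the contributions, 3 × 2 = 6 from the double-bond units + 0 from the CH(+) atom = 6.

6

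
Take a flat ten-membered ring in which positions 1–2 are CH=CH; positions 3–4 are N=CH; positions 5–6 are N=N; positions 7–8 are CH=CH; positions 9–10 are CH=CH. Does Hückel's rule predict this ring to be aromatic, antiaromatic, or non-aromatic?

All ring atoms are sp² and supply a p orbital to the ring (every atom in a ring double bond is sp² and brings one electron to the p orbital; each =N– nitrogen is pyridine-type (lone pair in the sp² plane, one electron in the p orbital)); the conjugation is uninterrupted.
Adding the contributions, 5 × 2 = 10 from the 5 double-bond units.
Since 10 = 4·2 + 2, the ring meets the 4n+2 criterion.

Aromatic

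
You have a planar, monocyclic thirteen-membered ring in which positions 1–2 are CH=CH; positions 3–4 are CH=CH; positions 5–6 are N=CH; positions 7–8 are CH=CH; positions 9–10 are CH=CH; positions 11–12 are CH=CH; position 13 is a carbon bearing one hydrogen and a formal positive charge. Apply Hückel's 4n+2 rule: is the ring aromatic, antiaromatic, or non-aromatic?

All ring atoms are sp² and supply a p orbital to the ring (the double-bond atoms are sp², each contributing one p electron; the doubly-bonded nitrogens are pyridine-type — their lone pairs lie in the ring plane, leaving one electron in the p orbital; the carbocation has an empty p orbital); the conjugation is uninterrupted.
π-electron count: 6 × 2 = 12 from the double-bond units + 0 from the CH(+) atom = 12.
A 4n π count (12, n = 3) in a planar conjugated ring means antiaromatic.

Antiaromatic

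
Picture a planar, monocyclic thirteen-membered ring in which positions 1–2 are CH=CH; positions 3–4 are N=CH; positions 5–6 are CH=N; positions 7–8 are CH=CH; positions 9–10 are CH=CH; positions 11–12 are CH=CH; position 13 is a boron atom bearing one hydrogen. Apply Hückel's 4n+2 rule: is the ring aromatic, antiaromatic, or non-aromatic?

Check conjugation: each doubly-bonded ring atom is sp² with one p-orbital electron; each =N– nitrogen is pyridine-type (lone pair in the sp² plane, one electron in the p orbital); the boron has an empty p orbital — every position has a p orbital, so the cyclic π system is continuous.
Adding the contributions, 6 × 2 = 12 from the double-bond units + 0 from the BH atom = 12.
With 12 = 4·3 π electrons, Hückel's rule classifies the planar ring as antiaromatic.

Antiaromatic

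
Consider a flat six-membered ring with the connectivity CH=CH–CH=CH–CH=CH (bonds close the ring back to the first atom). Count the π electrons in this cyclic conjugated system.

6

Every ring atom contributes a p orbital perpendicular to the ring (every atom in a ring double bond is sp² and brings one electron to the p orbital), so the π system is cyclic and fully conjugated.
π-electron count: 3 × 2 = 6 from the 3 double-bond units.
(This ring is benzene.)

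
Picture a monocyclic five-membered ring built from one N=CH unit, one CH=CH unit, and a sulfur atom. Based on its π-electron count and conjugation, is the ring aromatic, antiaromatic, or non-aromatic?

Every ring atom contributes a p orbital perpendicular to the ring (every atom in a ring double bond is sp² and brings one electron to the p orbital; each sp² =N– keeps its lone pair in-plane and puts one electron into the π system; the sulfur donates one lone pair from its p orbital), so the π system is cyclic and fully conjugated.
Tallying contributions gives 2 × 2 = 4 from the double-bond units + 2 from the S atom = 6.
That gives a 4n+2 count (6, n = 1).

Aromatic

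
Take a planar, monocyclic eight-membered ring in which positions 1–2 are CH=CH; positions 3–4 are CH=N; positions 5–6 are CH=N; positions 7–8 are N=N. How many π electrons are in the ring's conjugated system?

All ring atoms are sp² and supply a p orbital to the ring (each doubly-bonded ring atom is sp² with one p-orbital electron; each sp² =N– keeps its lone pair in-plane and puts one electron into the π system); the conjugation is uninterrupted.
Tallying contributions gives 4 × 2 = 8 from the 4 double-bond units.

8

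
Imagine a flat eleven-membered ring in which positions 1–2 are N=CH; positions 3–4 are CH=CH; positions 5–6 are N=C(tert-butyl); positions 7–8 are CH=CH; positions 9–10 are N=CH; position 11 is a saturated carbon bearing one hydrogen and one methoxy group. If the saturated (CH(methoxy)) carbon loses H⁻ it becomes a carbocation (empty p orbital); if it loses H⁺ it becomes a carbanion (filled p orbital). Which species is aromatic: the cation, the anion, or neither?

The cation

Both ions have a continuous loop of p orbitals — each ring atom is sp².
Cation: 5 × 2 + 0 = 10 π electrons → 4(2)+2, aromatic.
Anion: 5 × 2 + 2 = 12 π electrons → 4(3), antiaromatic.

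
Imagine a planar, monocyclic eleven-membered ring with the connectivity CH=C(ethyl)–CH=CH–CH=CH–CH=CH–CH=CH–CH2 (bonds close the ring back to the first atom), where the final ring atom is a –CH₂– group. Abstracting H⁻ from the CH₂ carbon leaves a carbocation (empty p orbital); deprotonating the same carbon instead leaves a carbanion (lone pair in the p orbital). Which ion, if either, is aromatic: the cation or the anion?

Both ions have a continuous loop of p orbitals — each ring atom is sp².
Cation: 5 × 2 + 0 = 10 π electrons → 4(2)+2, aromatic.
Anion: 5 × 2 + 2 = 12 π electrons → 4(3), antiaromatic.

The cation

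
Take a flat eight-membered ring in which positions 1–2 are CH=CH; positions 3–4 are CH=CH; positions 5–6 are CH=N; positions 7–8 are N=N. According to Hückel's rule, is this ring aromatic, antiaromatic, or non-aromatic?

Antiaromatic

Every ring atom contributes a p orbital perpendicular to the ring (every atom in a ring double bond is sp² and brings one electron to the p orbital; each =N– nitrogen is pyridine-type (lone pair in the sp² plane, one electron in the p orbital)), so the π system is cyclic and fully conjugated.
Tallying contributions gives 4 × 2 = 8 from the 4 double-bond units.
8 is a 4n count (n = 2), so the planar conjugated ring is antiaromatic.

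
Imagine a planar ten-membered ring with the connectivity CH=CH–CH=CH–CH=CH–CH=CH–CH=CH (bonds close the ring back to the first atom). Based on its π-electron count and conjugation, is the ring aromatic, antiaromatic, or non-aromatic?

Aromatic

Every ring atom contributes a p orbital perpendicular to the ring (every atom in a ring double bond is sp² and brings one electron to the p orbital), so the π system is cyclic and fully conjugated.
Adding the contributions, 5 × 2 = 10 from the 5 double-bond units.
10 = 4(2) + 2, which satisfies Hückel's 4n+2 rule.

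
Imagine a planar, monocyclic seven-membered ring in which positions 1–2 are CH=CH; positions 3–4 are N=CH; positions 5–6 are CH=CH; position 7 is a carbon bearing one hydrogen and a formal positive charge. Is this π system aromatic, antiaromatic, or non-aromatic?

Every ring atom contributes a p orbital perpendicular to the ring (each doubly-bonded ring atom is sp² with one p-orbital electron; each =N– nitrogen is pyridine-type (lone pair in the sp² plane, one electron in the p orbital); the carbocation has an empty p orbital), so the π system is cyclic and fully conjugated.
Tallying contributions gives 3 × 2 = 6 from the double-bond units + 0 from the CH(+) atom = 6.
With 6 π electrons (n = 1), the Hückel 4n+2 condition holds.

Aromatic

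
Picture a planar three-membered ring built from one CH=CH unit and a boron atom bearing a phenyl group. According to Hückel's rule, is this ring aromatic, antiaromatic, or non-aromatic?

Check conjugation: every atom in a ring double bond is sp² and brings one electron to the p orbital; the boron has an empty p orbital — every position has a p orbital, so the cyclic π system is continuous.
Adding the contributions, 1 × 2 = 2 from the double-bond unit + 0 from the B(phenyl) atom = 2.
Since 2 = 4·0 + 2, the ring meets the 4n+2 criterion.

Aromatic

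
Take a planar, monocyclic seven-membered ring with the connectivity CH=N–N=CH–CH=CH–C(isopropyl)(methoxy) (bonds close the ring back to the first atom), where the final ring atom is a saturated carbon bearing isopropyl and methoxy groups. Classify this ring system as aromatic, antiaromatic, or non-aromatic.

The C(isopropyl)(methoxy) position has four σ bonds — that saturated carbon is sp³ and has no p orbital in the ring π system — so the cyclic conjugation is interrupted.
Hückel's rule only applies to fully conjugated rings, so this one is simply non-aromatic.

Non-aromatic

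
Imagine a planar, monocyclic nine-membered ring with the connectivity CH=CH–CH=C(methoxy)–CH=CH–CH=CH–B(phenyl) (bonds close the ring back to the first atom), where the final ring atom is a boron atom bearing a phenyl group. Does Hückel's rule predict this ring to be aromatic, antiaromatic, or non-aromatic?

The p orbitals form a continuous loop: every atom in a ring double bond is sp² and brings one electron to the p orbital; the boron has an empty p orbital. The ring is fully conjugated.
π-electron count: 4 × 2 = 8 from the double-bond units + 0 from the B(phenyl) atom = 8.
A 4n π count (8, n = 2) in a planar conjugated ring means antiaromatic.

Antiaromatic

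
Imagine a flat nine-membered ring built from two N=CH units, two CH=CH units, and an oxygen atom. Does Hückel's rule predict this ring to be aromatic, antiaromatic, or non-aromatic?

Aromatic

The p orbitals form a continuous loop: the double-bond atoms are sp², each contributing one p electron; the doubly-bonded nitrogens are pyridine-type — their lone pairs lie in the ring plane, leaving one electron in the p orbital; the oxygen donates one lone pair from its p orbital. The ring is fully conjugated.
π-electron count: 4 × 2 = 8 from the double-bond units + 2 from the O atom = 10.
That gives a 4n+2 count (10, n = 2).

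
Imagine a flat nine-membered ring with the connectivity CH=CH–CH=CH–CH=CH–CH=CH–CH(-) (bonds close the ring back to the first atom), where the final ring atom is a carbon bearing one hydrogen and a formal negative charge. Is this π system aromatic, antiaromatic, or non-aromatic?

Check conjugation: every atom in a ring double bond is sp² and brings one electron to the p orbital; the carbanion's lone pair occupies the p orbital — every position has a p orbital, so the cyclic π system is continuous.
Counting π electrons: 4 × 2 = 8 from the double-bond units + 2 from the CH(-) atom = 10.
That gives a 4n+2 count (10, n = 2).

Aromatic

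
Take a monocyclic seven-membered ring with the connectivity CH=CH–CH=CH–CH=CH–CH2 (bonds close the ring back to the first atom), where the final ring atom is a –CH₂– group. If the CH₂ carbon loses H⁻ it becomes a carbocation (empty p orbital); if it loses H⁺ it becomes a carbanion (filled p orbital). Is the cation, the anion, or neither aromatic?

The cation

Once that carbon is sp², every ring atom has a p orbital and both ions are fully conjugated.
Cation: 3 × 2 + 0 = 6 π electrons → 4(1)+2, aromatic.
Anion: 3 × 2 + 2 = 8 π electrons → 4(2), antiaromatic.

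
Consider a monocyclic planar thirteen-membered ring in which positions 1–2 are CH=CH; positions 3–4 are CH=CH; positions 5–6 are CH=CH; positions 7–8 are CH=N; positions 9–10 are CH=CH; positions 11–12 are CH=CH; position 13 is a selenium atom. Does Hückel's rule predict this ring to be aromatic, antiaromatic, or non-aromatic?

Aromatic

Every ring atom contributes a p orbital perpendicular to the ring (the double-bond atoms are sp², each contributing one p electron; the doubly-bonded nitrogens are pyridine-type — their lone pairs lie in the ring plane, leaving one electron in the p orbital; the selenium donates one lone pair from its p orbital), so the π system is cyclic and fully conjugated.
Adding the contributions, 6 × 2 = 12 from the double-bond units + 2 from the Se atom = 14.
Since 14 = 4·3 + 2, the ring meets the 4n+2 criterion.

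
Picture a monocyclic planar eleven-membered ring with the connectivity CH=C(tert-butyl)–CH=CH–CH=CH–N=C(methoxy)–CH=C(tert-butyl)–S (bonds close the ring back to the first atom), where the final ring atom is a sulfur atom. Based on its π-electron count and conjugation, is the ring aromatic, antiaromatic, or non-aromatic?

Antiaromatic

All ring atoms are sp² and supply a p orbital to the ring (the double-bond atoms are sp², each contributing one p electron; each sp² =N– keeps its lone pair in-plane and puts one electron into the π system; the sulfur donates one lone pair from its p orbital); the conjugation is uninterrupted.
π-electron count: 5 × 2 = 10 from the double-bond units + 2 from the S atom = 12.
12 = 4(3); a planar, fully conjugated 4n system is antiaromatic.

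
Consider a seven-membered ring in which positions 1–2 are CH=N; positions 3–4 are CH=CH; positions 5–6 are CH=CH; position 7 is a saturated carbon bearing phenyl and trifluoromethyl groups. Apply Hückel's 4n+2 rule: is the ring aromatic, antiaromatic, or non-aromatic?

Non-aromatic

At the C(phenyl)(trifluoromethyl) position, that saturated carbon is sp³ and has no p orbital in the ring π system; the ring's p-orbital overlap is broken there.
A ring that is not fully conjugated cannot be aromatic or antiaromatic regardless of its π-electron count.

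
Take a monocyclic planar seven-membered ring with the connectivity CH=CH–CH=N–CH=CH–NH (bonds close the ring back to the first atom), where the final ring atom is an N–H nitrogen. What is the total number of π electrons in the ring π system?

8

Check conjugation: each doubly-bonded ring atom is sp² with one p-orbital electron; each =N– nitrogen is pyridine-type (lone pair in the sp² plane, one electron in the p orbital); the pyrrole-type nitrogen donates its lone pair from the p orbital — every position has a p orbital, so the cyclic π system is continuous.
π-electron count: 3 × 2 = 6 from the double-bond units + 2 from the NH atom = 8.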